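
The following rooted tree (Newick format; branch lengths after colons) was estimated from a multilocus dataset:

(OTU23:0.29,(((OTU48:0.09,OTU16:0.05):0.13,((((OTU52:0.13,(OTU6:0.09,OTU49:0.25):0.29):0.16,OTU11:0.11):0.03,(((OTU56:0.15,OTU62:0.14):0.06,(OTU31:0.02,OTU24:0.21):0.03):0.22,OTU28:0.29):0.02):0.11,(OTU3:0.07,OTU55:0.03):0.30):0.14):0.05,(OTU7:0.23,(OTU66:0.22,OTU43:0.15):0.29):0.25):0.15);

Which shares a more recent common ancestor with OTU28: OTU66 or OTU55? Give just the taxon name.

The MRCA of OTU28 and OTU55 subtends ((((OTU52,(OTU6,OTU49)),OTU11),(((OTU56,OTU62),(OTU31,OTU24)),OTU28)),(OTU3,OTU55)) (11 taxa).
The MRCA of OTU28 and OTU66 subtends (((OTU48,OTU16),((((OTU52,(OTU6,OTU49)),OTU11),(((OTU56,OTU62),(OTU31,OTU24)),OTU28)),(OTU3,OTU55))),(OTU7,(OTU66,OTU43))) (16 taxa).
The first is nested inside the second, so OTU28 shares a more recent common ancestor with OTU55.

OTU55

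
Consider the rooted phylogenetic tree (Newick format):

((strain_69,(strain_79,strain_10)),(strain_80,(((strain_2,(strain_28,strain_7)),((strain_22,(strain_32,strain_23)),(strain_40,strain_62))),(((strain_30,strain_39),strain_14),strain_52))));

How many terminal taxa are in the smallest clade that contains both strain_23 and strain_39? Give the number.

The MRCA of strain_23 and strain_39 is the node subtending (((strain_2,(strain_28,strain_7)),((strain_22,(strain_32,strain_23)),(strain_40,strain_62))),(((strain_30,strain_39),strain_14),strain_52)).
That clade contains 12 terminal taxa: strain_14, strain_2, strain_22, strain_23, strain_28, strain_30, strain_32, strain_39, strain_40, strain_52, strain_62, strain_7.

12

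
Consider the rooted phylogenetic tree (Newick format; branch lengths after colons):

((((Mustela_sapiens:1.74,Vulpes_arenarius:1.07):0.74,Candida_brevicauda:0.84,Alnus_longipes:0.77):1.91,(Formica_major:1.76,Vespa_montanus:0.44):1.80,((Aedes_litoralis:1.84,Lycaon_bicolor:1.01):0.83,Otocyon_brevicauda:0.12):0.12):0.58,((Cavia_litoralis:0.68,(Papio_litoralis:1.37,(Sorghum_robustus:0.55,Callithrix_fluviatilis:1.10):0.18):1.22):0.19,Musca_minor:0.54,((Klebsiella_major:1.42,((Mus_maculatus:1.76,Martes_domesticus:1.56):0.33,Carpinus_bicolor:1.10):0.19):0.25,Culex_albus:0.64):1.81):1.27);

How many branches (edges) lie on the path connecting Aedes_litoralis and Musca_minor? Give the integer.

6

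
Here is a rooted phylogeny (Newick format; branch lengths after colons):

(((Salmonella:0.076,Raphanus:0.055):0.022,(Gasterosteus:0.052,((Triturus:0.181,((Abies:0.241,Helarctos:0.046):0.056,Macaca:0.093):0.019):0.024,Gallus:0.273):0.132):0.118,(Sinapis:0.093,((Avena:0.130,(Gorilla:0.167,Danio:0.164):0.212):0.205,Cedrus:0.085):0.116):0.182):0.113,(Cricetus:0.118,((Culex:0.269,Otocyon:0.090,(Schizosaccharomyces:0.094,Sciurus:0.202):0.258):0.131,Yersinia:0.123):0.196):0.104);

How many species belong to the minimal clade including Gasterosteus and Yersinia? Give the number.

19

The MRCA of Gasterosteus and Yersinia is the root, so the clade is the entire tree.
That clade contains 19 terminal taxa: Abies, Avena, Cedrus, Cricetus, Culex, Danio, Gallus, Gasterosteus, Gorilla, Helarctos, Macaca, Otocyon, Raphanus, Salmonella, Schizosaccharomyces, Sciurus, Sinapis, Triturus, Yersinia.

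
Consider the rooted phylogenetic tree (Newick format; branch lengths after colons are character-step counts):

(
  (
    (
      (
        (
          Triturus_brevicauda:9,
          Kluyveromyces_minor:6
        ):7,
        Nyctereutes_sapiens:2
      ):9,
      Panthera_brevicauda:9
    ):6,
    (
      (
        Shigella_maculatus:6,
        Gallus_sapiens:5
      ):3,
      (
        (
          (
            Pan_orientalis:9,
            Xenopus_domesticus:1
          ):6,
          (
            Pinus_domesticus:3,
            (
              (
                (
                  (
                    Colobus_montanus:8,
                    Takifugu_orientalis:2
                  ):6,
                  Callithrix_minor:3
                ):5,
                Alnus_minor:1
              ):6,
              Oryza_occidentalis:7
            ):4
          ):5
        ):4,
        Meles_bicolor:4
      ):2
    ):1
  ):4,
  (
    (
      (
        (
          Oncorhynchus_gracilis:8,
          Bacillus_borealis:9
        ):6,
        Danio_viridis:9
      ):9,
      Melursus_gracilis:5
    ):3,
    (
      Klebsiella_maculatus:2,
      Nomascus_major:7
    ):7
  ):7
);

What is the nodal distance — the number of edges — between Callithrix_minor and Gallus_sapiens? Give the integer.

The MRCA of Callithrix_minor and Gallus_sapiens is the node subtending ((Shigella_maculatus,Gallus_sapiens),(((Pan_orientalis,Xenopus_domesticus),(Pinus_domesticus,((((Colobus_montanus,Takifugu_orientalis),Callithrix_minor),Alnus_minor),Oryza_occidentalis))),Meles_bicolor)).
From Callithrix_minor up to that node: 7 branches. From Gallus_sapiens up to the same node: 2 branches. Total: 7 + 2 = 9.

9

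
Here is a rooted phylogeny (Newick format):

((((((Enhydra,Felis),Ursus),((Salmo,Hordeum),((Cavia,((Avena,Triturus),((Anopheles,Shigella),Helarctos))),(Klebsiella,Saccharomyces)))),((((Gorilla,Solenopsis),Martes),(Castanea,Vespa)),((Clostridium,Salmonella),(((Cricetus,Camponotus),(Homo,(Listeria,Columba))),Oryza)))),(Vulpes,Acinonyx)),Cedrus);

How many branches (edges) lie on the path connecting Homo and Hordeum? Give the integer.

The MRCA of Homo and Hordeum is the node subtending ((((Enhydra,Felis),Ursus),((Salmo,Hordeum),((Cavia,((Avena,Triturus),((Anopheles,Shigella),Helarctos))),(Klebsiella,Saccharomyces)))),((((Gorilla,Solenopsis),Martes),(Castanea,Vespa)),((Clostridium,Salmonella),(((Cricetus,Camponotus),(Homo,(Listeria,Columba))),Oryza)))).
From Homo up to that node: 6 branches. From Hordeum up to the same node: 4 branches. Total: 6 + 4 = 10.

10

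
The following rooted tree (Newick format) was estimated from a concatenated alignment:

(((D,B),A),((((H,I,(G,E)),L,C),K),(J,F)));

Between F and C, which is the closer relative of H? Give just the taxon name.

The MRCA of H and C subtends ((H,I,(G,E)),L,C) (6 taxa).
The MRCA of H and F subtends ((((H,I,(G,E)),L,C),K),(J,F)) (9 taxa).
The first is nested inside the second, so H shares a more recent common ancestor with C.

C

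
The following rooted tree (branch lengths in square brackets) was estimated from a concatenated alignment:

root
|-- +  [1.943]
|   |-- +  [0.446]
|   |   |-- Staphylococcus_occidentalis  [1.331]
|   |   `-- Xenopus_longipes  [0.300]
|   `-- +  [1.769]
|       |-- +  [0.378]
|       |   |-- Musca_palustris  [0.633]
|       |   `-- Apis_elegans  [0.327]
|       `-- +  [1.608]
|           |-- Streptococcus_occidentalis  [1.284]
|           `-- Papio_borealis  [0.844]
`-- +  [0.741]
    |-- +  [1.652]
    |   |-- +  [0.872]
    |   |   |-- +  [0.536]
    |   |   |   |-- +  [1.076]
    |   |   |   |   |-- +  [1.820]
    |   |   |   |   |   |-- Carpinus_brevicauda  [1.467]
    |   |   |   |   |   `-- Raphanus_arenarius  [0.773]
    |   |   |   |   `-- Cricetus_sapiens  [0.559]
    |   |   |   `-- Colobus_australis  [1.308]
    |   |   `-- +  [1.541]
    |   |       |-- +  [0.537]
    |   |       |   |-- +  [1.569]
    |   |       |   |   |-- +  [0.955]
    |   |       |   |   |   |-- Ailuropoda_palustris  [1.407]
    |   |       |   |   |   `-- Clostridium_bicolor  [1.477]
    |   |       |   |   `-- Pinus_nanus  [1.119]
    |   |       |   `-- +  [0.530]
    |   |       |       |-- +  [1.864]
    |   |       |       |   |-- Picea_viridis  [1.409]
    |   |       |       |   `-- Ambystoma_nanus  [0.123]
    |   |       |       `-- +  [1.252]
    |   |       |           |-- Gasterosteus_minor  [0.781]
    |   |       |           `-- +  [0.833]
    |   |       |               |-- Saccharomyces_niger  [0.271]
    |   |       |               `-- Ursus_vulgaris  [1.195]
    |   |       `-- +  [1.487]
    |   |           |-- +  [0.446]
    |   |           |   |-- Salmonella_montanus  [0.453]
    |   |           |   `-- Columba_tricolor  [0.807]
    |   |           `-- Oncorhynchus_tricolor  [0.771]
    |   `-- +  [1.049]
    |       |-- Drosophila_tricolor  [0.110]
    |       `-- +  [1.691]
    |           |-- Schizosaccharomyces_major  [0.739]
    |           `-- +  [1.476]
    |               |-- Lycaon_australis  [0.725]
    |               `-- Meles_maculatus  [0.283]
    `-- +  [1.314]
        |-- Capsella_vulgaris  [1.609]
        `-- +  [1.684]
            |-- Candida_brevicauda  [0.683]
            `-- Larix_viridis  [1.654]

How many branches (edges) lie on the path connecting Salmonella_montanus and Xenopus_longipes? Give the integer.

10

The MRCA of Salmonella_montanus and Xenopus_longipes is the root of the tree.
From Salmonella_montanus up to that node: 7 branches. From Xenopus_longipes up to the same node: 3 branches. Total: 7 + 3 = 10.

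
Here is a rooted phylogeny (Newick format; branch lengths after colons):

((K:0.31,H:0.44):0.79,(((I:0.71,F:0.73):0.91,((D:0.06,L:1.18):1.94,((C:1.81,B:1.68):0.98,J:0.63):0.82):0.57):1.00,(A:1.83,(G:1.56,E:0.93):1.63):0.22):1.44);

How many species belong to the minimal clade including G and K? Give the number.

12

The MRCA of G and K is the root, so the clade is the entire tree.
That clade contains 12 terminal taxa: A, B, C, D, E, F, G, H, I, J, K, L.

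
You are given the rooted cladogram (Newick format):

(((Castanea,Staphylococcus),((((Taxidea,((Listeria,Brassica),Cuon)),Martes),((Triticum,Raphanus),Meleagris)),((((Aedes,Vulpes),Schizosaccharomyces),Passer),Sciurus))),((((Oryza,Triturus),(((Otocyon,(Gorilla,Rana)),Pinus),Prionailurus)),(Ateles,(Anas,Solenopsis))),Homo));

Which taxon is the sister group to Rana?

Gorilla

Rana attaches to the tree at the node subtending (Gorilla,Rana).
The other lineage descending from that same node — the sister group — is the single tip Gorilla.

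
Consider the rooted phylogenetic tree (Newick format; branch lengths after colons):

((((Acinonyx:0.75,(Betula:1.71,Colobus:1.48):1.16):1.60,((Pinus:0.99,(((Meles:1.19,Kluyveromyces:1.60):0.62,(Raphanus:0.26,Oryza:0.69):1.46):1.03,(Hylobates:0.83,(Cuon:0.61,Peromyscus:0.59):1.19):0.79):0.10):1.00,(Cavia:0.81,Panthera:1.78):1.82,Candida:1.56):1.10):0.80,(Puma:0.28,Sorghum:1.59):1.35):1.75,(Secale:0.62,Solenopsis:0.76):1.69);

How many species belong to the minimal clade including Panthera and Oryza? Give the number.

The MRCA of Panthera and Oryza is the node subtending ((Pinus,(((Meles,Kluyveromyces),(Raphanus,Oryza)),(Hylobates,(Cuon,Peromyscus)))),(Cavia,Panthera),Candida).
That clade contains 11 terminal taxa: Candida, Cavia, Cuon, Hylobates, Kluyveromyces, Meles, Oryza, Panthera, Peromyscus, Pinus, Raphanus.

11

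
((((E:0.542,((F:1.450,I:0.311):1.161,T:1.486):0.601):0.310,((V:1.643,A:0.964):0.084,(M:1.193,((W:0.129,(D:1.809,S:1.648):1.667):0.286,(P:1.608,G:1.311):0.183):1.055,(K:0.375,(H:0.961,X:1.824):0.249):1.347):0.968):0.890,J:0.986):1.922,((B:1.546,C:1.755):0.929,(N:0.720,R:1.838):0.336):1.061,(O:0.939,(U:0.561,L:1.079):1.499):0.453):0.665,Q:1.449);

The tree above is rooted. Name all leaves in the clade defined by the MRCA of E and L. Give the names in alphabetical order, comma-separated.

A, B, C, D, E, F, G, H, I, J, K, L, M, N, O, P, R, S, T, U, V, W, X

Tracing E: it sits inside (E,((F,I),T)).
Tracing L: it sits inside (U,L).
The smallest clade enclosing both is (((E,((F,I),T)),((V,A),(M,((W,(D,S)),(P,G)),(K,(H,X)))),J),((B,C),(N,R)),(O,(U,L))); the answer is its 23 terminal taxa in alphabetical order.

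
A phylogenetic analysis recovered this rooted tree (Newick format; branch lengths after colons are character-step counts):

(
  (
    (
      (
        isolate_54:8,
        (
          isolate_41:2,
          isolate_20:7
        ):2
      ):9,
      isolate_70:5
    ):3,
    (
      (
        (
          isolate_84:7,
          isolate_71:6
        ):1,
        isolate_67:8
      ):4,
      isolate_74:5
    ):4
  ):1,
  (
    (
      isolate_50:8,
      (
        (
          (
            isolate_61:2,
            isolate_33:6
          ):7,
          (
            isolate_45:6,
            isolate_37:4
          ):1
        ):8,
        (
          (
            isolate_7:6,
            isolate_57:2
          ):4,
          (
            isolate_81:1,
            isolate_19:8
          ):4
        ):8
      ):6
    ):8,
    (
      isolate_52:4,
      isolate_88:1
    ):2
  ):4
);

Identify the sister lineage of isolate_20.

isolate_41

isolate_20 attaches to the tree at the node subtending (isolate_41,isolate_20).
The other lineage descending from that same node — the sister group — is the single tip isolate_41.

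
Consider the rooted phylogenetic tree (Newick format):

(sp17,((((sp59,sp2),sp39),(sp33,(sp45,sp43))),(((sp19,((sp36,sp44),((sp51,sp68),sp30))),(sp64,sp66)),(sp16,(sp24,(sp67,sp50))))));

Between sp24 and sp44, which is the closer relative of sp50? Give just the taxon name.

sp24

The MRCA of sp50 and sp24 subtends (sp24,(sp67,sp50)) (3 taxa).
The MRCA of sp50 and sp44 subtends (((sp19,((sp36,sp44),((sp51,sp68),sp30))),(sp64,sp66)),(sp16,(sp24,(sp67,sp50)))) (12 taxa).
The first is nested inside the second, so sp50 shares a more recent common ancestor with sp24.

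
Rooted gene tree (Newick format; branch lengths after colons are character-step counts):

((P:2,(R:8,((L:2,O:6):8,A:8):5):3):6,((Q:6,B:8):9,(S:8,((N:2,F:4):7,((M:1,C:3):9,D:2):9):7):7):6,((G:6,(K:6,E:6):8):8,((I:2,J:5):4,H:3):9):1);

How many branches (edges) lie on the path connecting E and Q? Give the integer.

The MRCA of E and Q is the root of the tree.
From E up to that node: 4 branches. From Q up to the same node: 3 branches. Total: 4 + 3 = 7.

7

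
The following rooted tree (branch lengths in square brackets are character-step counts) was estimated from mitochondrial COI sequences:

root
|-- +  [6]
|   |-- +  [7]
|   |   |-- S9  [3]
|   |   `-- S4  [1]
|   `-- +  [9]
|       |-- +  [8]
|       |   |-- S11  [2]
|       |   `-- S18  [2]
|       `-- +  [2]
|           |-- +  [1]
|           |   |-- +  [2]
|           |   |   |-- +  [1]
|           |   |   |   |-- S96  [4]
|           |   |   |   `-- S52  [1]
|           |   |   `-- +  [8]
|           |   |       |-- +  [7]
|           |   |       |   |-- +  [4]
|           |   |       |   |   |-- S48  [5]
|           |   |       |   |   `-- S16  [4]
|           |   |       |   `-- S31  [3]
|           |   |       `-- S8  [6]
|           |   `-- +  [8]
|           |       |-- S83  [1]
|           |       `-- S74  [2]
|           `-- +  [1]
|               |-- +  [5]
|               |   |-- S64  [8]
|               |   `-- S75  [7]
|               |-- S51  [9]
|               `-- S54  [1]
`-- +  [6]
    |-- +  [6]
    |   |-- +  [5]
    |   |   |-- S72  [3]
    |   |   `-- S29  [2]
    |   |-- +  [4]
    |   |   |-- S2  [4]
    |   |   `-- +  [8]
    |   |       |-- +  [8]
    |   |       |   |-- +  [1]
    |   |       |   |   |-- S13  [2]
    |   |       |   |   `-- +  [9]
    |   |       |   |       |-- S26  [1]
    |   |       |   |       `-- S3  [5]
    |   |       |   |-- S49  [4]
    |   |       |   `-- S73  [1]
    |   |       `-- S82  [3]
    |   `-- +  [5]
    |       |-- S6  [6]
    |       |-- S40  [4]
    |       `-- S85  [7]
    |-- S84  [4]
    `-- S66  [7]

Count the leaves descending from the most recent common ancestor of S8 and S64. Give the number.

The MRCA of S8 and S64 is the node subtending ((((S96,S52),(((S48,S16),S31),S8)),(S83,S74)),((S64,S75),S51,S54)).
That clade contains 12 terminal taxa: S16, S31, S48, S51, S52, S54, S64, S74, S75, S8, S83, S96.

12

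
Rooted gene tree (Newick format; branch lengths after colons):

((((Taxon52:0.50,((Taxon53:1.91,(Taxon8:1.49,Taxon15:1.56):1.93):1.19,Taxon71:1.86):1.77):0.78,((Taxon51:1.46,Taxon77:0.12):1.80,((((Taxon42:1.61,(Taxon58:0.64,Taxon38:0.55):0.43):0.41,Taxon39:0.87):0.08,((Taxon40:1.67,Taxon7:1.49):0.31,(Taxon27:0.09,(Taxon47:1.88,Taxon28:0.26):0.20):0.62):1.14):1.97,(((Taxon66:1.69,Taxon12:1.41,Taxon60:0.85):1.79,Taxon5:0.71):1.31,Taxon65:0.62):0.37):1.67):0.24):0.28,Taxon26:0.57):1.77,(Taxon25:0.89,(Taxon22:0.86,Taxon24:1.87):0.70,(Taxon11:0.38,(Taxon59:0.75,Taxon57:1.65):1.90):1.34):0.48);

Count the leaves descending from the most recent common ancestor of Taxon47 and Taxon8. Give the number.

The MRCA of Taxon47 and Taxon8 is the node subtending ((Taxon52,((Taxon53,(Taxon8,Taxon15)),Taxon71)),((Taxon51,Taxon77),((((Taxon42,(Taxon58,Taxon38)),Taxon39),((Taxon40,Taxon7),(Taxon27,(Taxon47,Taxon28)))),(((Taxon66,Taxon12,Taxon60),Taxon5),Taxon65)))).
That clade contains 21 terminal taxa: Taxon12, Taxon15, Taxon27, Taxon28, Taxon38, Taxon39, Taxon40, Taxon42, Taxon47, Taxon5, Taxon51, Taxon52, Taxon53, Taxon58, Taxon60, Taxon65, Taxon66, Taxon7, Taxon71, Taxon77, Taxon8.

21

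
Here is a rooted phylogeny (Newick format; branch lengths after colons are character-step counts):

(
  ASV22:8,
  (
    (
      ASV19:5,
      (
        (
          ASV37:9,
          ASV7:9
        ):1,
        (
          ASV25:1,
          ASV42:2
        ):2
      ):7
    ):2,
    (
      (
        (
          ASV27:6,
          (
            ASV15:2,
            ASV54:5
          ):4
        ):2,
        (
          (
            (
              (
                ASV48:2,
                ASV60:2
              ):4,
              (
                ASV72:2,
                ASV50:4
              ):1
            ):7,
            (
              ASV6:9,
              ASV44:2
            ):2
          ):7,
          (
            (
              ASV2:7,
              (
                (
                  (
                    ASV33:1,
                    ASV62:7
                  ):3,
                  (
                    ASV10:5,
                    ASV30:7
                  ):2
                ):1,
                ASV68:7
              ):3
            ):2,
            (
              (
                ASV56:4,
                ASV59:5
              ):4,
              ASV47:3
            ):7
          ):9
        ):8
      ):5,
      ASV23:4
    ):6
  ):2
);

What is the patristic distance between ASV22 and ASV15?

29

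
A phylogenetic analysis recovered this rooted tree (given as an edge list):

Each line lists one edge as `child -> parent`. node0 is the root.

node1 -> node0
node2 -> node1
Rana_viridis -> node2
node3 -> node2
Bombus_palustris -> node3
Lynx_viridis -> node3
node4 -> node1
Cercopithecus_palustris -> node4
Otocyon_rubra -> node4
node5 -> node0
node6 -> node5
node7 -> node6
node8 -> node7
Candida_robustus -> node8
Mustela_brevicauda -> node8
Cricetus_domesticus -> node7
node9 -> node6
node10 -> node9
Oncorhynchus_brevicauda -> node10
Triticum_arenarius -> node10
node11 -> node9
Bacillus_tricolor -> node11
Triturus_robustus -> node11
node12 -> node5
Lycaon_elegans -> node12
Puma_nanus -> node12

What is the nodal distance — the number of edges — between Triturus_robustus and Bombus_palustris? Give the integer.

The MRCA of Triturus_robustus and Bombus_palustris is the root of the tree.
From Triturus_robustus up to that node: 5 branches. From Bombus_palustris up to the same node: 4 branches. Total: 5 + 4 = 9.

9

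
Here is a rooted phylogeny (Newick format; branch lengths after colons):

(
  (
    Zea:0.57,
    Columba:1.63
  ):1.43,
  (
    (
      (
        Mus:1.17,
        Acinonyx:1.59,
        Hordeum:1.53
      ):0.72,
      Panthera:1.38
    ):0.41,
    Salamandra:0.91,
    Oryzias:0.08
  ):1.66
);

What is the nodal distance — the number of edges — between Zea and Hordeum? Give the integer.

The MRCA of Zea and Hordeum is the root of the tree.
From Zea up to that node: 2 branches. From Hordeum up to the same node: 4 branches. Total: 2 + 4 = 6.

6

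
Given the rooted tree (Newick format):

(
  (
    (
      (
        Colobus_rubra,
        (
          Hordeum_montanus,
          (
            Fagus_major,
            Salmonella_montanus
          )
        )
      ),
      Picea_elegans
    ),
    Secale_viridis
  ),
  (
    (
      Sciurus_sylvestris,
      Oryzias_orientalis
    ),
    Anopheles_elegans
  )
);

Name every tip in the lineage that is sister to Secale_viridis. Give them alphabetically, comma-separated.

Colobus_rubra, Fagus_major, Hordeum_montanus, Picea_elegans, Salmonella_montanus

Secale_viridis attaches to the tree at the node subtending (((Colobus_rubra,(Hordeum_montanus,(Fagus_major,Salmonella_montanus))),Picea_elegans),Secale_viridis).
The other lineage descending from that same node — the sister group — is ((Colobus_rubra,(Hordeum_montanus,(Fagus_major,Salmonella_montanus))),Picea_elegans); its 5 tips in alphabetical order are the answer.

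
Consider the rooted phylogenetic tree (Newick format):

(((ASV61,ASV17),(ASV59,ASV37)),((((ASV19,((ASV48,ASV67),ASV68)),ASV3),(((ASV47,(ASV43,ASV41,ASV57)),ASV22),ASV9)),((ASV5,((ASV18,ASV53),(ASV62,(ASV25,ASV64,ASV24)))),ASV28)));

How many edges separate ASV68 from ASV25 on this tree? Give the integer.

11

The MRCA of ASV68 and ASV25 is the node subtending ((((ASV19,((ASV48,ASV67),ASV68)),ASV3),(((ASV47,(ASV43,ASV41,ASV57)),ASV22),ASV9)),((ASV5,((ASV18,ASV53),(ASV62,(ASV25,ASV64,ASV24)))),ASV28)).
From ASV68 up to that node: 5 branches. From ASV25 up to the same node: 6 branches. Total: 5 + 6 = 11.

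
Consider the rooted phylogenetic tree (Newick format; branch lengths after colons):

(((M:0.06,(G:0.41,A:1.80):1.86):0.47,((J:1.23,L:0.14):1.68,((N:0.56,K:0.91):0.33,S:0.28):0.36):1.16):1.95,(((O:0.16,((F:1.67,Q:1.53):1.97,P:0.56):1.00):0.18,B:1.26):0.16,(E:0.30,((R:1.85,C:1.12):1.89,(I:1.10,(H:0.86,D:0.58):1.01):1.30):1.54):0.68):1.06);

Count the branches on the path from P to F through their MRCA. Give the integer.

The MRCA of P and F is the node subtending ((F,Q),P).
From P up to that node: 1 branch. From F up to the same node: 2 branches. Total: 1 + 2 = 3.

3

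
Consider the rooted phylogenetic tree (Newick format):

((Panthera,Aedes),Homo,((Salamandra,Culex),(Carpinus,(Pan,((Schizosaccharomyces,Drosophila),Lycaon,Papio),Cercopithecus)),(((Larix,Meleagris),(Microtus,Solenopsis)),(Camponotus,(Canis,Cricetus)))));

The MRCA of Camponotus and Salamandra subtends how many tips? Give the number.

The MRCA of Camponotus and Salamandra is the node subtending ((Salamandra,Culex),(Carpinus,(Pan,((Schizosaccharomyces,Drosophila),Lycaon,Papio),Cercopithecus)),(((Larix,Meleagris),(Microtus,Solenopsis)),(Camponotus,(Canis,Cricetus)))).
That clade contains 16 terminal taxa: Camponotus, Canis, Carpinus, Cercopithecus, Cricetus, Culex, Drosophila, Larix, Lycaon, Meleagris, Microtus, Pan, Papio, Salamandra, Schizosaccharomyces, Solenopsis.

16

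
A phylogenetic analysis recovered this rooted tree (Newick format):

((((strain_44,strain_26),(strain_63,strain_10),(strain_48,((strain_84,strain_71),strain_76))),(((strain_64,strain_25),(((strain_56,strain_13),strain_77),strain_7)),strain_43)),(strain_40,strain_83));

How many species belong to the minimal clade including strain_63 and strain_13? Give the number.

15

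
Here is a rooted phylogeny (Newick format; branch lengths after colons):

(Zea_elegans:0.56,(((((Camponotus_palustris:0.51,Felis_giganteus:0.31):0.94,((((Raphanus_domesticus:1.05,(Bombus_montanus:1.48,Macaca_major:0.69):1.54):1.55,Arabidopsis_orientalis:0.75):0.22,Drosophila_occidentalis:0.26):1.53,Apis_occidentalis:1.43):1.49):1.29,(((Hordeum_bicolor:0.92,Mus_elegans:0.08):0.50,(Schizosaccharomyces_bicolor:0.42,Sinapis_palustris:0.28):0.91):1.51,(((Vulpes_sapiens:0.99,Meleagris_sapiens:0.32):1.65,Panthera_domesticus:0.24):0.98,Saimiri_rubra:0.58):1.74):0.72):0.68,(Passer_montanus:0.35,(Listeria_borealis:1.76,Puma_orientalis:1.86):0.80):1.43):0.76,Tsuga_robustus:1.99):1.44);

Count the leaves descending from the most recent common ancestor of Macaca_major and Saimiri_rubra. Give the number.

16

The MRCA of Macaca_major and Saimiri_rubra is the node subtending (((Camponotus_palustris,Felis_giganteus),((((Raphanus_domesticus,(Bombus_montanus,Macaca_major)),Arabidopsis_orientalis),Drosophila_occidentalis),Apis_occidentalis)),(((Hordeum_bicolor,Mus_elegans),(Schizosaccharomyces_bicolor,Sinapis_palustris)),(((Vulpes_sapiens,Meleagris_sapiens),Panthera_domesticus),Saimiri_rubra))).
That clade contains 16 terminal taxa: Apis_occidentalis, Arabidopsis_orientalis, Bombus_montanus, Camponotus_palustris, Drosophila_occidentalis, Felis_giganteus, Hordeum_bicolor, Macaca_major, Meleagris_sapiens, Mus_elegans, Panthera_domesticus, Raphanus_domesticus, Saimiri_rubra, Schizosaccharomyces_bicolor, Sinapis_palustris, Vulpes_sapiens.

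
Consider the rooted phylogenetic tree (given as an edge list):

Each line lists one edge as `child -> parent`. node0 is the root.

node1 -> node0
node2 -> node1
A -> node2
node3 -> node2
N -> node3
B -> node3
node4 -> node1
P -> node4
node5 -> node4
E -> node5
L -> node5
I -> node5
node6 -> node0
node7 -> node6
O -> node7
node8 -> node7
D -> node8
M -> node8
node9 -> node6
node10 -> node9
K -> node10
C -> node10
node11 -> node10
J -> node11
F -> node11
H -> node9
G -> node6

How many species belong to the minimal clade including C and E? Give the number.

16

The MRCA of C and E is the root, so the clade is the entire tree.
That clade contains 16 terminal taxa: A, B, C, D, E, F, G, H, I, J, K, L, M, N, O, P.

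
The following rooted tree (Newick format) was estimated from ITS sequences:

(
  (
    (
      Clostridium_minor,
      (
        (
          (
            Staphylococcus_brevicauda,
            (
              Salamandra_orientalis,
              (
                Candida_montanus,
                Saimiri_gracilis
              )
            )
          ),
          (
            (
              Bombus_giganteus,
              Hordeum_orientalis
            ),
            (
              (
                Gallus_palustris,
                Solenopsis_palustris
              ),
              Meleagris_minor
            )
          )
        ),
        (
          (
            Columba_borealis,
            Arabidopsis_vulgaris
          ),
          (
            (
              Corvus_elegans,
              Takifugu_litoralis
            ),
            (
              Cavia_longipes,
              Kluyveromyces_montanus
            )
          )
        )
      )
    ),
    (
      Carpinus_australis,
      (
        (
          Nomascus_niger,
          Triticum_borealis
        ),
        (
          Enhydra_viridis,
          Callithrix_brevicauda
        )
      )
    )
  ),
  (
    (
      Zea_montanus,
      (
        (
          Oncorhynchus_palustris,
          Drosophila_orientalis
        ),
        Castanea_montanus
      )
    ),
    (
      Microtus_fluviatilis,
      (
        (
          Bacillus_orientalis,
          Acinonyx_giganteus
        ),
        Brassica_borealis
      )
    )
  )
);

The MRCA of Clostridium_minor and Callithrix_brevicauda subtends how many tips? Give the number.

21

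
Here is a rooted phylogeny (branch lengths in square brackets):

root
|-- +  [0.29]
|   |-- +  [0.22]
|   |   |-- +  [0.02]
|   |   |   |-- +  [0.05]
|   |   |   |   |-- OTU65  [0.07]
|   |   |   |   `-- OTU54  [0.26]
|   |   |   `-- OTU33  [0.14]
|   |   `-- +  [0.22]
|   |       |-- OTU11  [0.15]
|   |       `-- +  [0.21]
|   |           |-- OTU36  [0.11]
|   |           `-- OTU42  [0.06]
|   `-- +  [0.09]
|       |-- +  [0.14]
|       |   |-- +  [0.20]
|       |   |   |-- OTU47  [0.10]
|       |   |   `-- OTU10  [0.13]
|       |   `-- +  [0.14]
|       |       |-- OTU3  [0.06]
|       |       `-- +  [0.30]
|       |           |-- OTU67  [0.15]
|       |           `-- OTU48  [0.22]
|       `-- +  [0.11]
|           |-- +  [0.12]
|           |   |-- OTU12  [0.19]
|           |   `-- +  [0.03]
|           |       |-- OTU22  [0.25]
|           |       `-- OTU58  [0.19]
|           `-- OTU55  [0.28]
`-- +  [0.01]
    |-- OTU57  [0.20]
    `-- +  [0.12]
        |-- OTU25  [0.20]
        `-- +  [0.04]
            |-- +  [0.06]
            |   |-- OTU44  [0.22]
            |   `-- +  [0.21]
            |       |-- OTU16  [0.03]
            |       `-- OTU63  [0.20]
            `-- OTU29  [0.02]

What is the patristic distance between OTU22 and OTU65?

0.96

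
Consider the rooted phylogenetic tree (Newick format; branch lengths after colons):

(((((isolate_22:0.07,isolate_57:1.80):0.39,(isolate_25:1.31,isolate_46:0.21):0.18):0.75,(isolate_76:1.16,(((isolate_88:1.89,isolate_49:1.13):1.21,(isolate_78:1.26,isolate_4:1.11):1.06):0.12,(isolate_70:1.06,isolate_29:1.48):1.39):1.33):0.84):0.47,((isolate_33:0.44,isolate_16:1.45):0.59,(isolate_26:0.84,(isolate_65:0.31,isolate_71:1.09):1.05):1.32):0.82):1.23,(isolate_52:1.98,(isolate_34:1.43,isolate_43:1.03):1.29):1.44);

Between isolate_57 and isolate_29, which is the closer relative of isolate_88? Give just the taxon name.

isolate_29

The MRCA of isolate_88 and isolate_29 subtends (((isolate_88,isolate_49),(isolate_78,isolate_4)),(isolate_70,isolate_29)) (6 taxa).
The MRCA of isolate_88 and isolate_57 subtends (((isolate_22,isolate_57),(isolate_25,isolate_46)),(isolate_76,(((isolate_88,isolate_49),(isolate_78,isolate_4)),(isolate_70,isolate_29)))) (11 taxa).
The first is nested inside the second, so isolate_88 shares a more recent common ancestor with isolate_29.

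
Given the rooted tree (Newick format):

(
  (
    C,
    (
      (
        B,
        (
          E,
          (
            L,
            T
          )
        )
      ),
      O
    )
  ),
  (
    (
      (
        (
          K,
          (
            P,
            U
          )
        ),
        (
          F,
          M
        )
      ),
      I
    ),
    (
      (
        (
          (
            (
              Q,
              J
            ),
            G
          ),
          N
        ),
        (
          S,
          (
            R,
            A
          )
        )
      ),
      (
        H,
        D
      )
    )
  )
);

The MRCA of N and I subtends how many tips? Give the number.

15

The MRCA of N and I is the node subtending ((((K,(P,U)),(F,M)),I),(((((Q,J),G),N),(S,(R,A))),(H,D))).
That clade contains 15 terminal taxa: A, D, F, G, H, I, J, K, M, N, P, Q, R, S, U.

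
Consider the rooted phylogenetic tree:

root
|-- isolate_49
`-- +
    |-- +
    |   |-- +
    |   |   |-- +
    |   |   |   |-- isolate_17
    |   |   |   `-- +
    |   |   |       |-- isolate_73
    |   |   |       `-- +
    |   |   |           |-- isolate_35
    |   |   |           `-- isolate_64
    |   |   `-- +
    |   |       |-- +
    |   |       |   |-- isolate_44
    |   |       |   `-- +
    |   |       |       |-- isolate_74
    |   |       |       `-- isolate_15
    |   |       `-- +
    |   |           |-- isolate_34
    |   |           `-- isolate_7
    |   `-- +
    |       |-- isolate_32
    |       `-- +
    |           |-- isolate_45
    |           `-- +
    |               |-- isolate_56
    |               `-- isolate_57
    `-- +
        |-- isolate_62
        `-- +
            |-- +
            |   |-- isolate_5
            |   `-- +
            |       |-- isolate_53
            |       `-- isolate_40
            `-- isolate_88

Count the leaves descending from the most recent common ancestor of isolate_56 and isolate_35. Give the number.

13

The MRCA of isolate_56 and isolate_35 is the node subtending (((isolate_17,(isolate_73,(isolate_35,isolate_64))),((isolate_44,(isolate_74,isolate_15)),(isolate_34,isolate_7))),(isolate_32,(isolate_45,(isolate_56,isolate_57)))).
That clade contains 13 terminal taxa: isolate_15, isolate_17, isolate_32, isolate_34, isolate_35, isolate_44, isolate_45, isolate_56, isolate_57, isolate_64, isolate_7, isolate_73, isolate_74.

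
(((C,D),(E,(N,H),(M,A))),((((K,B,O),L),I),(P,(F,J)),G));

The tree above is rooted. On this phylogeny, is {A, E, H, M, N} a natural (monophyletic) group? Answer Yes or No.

Yes

The most recent common ancestor of these taxa subtends (E,(N,H),(M,A)).
That clade has exactly 5 tips — every listed taxon and nothing else — so the group is monophyletic.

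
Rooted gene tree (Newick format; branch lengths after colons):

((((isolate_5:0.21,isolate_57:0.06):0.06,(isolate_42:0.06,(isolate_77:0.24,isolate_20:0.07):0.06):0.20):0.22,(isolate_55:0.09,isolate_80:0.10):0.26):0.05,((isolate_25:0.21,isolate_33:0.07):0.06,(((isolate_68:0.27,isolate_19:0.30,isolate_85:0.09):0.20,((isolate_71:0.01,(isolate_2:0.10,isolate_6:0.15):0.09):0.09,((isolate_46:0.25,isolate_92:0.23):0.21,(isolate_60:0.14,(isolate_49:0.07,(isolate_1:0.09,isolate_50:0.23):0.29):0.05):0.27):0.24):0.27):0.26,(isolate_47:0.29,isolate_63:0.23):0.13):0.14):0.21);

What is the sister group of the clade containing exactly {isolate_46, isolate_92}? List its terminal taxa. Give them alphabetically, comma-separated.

isolate_1, isolate_49, isolate_50, isolate_60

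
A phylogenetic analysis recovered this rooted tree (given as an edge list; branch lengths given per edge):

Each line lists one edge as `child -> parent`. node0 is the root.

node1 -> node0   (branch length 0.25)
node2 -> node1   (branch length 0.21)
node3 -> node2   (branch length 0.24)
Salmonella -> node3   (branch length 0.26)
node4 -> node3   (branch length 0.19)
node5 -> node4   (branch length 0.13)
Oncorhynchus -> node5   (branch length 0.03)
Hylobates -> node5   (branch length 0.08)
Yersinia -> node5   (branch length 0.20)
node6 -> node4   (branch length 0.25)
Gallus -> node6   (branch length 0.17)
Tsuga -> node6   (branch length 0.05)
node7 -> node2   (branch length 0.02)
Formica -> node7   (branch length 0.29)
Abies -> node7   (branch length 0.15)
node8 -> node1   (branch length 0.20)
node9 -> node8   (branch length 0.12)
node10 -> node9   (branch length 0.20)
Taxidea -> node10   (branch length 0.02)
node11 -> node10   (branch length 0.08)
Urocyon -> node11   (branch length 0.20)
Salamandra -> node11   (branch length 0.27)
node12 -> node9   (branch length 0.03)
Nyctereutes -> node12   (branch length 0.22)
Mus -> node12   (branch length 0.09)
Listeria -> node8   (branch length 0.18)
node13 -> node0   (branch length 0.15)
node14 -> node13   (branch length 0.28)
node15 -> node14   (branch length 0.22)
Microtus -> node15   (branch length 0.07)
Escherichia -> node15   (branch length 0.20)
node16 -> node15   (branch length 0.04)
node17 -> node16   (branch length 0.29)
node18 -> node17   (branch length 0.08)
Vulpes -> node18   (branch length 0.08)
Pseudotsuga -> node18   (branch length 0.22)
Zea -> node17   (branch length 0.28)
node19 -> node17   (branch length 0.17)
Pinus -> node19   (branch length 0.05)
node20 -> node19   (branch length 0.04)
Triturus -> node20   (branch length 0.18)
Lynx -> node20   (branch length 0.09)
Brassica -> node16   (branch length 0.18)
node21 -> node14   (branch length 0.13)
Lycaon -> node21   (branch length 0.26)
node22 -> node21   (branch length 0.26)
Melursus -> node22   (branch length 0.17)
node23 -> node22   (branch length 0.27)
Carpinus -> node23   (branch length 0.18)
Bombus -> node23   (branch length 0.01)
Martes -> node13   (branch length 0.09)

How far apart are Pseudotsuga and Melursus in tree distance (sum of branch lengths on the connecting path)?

1.41

The path runs Pseudotsuga → … → MRCA → … → Melursus; the MRCA is the node subtending ((Microtus,Escherichia,(((Vulpes,Pseudotsuga),Zea,(Pinus,(Triturus,Lynx))),Brassica)),(Lycaon,(Melursus,(Carpinus,Bombus)))).
Branch lengths along that path: 0.22 + 0.08 + 0.29 + 0.04 + 0.22 + 0.13 + 0.26 + 0.17 = 1.41.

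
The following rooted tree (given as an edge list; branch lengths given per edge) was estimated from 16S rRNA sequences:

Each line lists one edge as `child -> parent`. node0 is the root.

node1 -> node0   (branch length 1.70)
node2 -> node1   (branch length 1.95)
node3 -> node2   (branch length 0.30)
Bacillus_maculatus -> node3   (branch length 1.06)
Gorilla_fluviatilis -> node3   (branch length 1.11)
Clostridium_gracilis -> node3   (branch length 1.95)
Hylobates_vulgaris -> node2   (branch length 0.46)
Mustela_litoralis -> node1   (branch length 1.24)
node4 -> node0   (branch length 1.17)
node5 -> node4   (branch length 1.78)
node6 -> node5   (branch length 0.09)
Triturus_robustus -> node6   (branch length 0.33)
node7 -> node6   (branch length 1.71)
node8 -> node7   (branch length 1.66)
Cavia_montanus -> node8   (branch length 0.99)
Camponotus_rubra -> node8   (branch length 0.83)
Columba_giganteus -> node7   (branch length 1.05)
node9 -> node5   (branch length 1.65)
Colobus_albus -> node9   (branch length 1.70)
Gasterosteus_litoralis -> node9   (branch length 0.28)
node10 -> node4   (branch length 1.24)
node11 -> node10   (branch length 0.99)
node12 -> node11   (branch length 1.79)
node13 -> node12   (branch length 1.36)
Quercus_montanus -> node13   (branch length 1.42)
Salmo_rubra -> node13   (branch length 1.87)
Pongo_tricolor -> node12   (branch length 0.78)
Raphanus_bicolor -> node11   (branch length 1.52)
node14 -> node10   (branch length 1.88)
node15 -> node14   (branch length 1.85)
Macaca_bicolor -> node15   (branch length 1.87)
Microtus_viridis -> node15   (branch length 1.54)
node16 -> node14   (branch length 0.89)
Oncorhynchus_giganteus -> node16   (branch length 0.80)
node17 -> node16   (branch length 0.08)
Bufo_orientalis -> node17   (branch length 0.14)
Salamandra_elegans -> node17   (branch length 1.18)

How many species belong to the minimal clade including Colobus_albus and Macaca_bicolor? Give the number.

15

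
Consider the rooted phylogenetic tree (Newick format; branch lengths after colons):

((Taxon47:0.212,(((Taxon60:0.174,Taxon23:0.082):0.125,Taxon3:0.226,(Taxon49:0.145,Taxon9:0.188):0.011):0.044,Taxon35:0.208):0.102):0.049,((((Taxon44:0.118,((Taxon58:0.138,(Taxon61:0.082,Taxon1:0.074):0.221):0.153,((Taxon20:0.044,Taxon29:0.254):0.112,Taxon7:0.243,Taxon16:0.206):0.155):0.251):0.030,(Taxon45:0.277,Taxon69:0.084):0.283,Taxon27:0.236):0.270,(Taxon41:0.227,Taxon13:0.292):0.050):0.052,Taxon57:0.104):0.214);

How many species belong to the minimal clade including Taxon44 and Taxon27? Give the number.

The MRCA of Taxon44 and Taxon27 is the node subtending ((Taxon44,((Taxon58,(Taxon61,Taxon1)),((Taxon20,Taxon29),Taxon7,Taxon16))),(Taxon45,Taxon69),Taxon27).
That clade contains 11 terminal taxa: Taxon1, Taxon16, Taxon20, Taxon27, Taxon29, Taxon44, Taxon45, Taxon58, Taxon61, Taxon69, Taxon7.

11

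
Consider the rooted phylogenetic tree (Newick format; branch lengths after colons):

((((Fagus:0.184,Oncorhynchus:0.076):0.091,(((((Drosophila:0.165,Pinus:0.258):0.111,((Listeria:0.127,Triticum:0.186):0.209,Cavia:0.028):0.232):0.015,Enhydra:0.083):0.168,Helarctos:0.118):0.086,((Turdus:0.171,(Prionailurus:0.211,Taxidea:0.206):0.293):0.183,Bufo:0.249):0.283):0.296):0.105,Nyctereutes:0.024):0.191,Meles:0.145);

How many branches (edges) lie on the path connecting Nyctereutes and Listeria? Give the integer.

The MRCA of Nyctereutes and Listeria is the node subtending (((Fagus,Oncorhynchus),(((((Drosophila,Pinus),((Listeria,Triticum),Cavia)),Enhydra),Helarctos),((Turdus,(Prionailurus,Taxidea)),Bufo))),Nyctereutes).
From Nyctereutes up to that node: 1 branch. From Listeria up to the same node: 8 branches. Total: 1 + 8 = 9.

9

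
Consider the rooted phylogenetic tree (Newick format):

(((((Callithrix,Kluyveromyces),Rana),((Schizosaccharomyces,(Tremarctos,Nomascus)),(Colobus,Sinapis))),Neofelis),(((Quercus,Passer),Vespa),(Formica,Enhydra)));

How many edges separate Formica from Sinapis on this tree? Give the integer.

8

The MRCA of Formica and Sinapis is the root of the tree.
From Formica up to that node: 3 branches. From Sinapis up to the same node: 5 branches. Total: 3 + 5 = 8.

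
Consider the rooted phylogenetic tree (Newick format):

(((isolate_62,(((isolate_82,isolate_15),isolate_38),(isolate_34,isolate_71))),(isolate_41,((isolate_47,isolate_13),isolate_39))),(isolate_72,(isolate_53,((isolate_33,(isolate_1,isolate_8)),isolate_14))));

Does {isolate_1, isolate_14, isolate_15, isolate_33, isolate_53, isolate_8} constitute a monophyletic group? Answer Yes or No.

The MRCA of the listed taxa is the root, so the smallest clade containing them is the whole tree.
That clade also contains isolate_13, isolate_34, isolate_38, isolate_39, isolate_41, isolate_47, isolate_62, isolate_71, isolate_72, isolate_82, which are not in the proposed group, so the group is not monophyletic.

No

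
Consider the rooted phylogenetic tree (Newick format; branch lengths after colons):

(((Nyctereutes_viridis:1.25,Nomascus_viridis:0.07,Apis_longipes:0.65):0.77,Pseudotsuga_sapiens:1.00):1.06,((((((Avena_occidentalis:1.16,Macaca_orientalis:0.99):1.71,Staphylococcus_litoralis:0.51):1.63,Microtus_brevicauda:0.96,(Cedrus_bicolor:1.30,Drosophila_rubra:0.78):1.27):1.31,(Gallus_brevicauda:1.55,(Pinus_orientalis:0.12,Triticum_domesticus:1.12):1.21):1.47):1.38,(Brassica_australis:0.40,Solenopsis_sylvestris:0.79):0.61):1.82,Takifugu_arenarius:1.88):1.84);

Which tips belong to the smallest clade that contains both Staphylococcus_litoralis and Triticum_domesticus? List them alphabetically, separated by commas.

Avena_occidentalis, Cedrus_bicolor, Drosophila_rubra, Gallus_brevicauda, Macaca_orientalis, Microtus_brevicauda, Pinus_orientalis, Staphylococcus_litoralis, Triticum_domesticus

Tracing Staphylococcus_litoralis: it sits inside ((Avena_occidentalis,Macaca_orientalis),Staphylococcus_litoralis).
Tracing Triticum_domesticus: it sits inside (Pinus_orientalis,Triticum_domesticus).
The smallest clade enclosing both is ((((Avena_occidentalis,Macaca_orientalis),Staphylococcus_litoralis),Microtus_brevicauda,(Cedrus_bicolor,Drosophila_rubra)),(Gallus_brevicauda,(Pinus_orientalis,Triticum_domesticus))); the answer is its 9 terminal taxa in alphabetical order.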